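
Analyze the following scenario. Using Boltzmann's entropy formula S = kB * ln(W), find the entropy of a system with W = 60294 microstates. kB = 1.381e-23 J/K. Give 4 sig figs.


Step 1: ln(W) = ln(60294) = 11.01
Step 2: S = kB * ln(W) = 1.381e-23 * 11.01
Step 3: S = 1.52e-22 J/K

1.52e-22


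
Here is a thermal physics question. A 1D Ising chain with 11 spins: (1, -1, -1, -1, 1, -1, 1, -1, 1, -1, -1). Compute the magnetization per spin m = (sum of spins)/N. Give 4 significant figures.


Step 1: Count up spins (+1): 4, down spins (-1): 7
Step 2: Total magnetization M = 4 - 7 = -3
Step 3: m = M/N = -3/11 = -0.2727

-0.2727


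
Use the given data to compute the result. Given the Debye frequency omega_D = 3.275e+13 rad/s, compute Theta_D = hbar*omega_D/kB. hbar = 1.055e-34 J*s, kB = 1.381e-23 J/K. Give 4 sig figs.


Step 1: hbar*omega_D = 1.055e-34 * 3.275e+13 = 3.455e-21 J
Step 2: Theta_D = 3.455e-21 / 1.381e-23
Step 3: Theta_D = 250.2 K

250.2


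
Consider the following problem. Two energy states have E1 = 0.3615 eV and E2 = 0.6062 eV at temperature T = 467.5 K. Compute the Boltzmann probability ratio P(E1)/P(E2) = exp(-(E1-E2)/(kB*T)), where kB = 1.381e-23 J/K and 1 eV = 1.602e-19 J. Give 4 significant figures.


Step 1: Compute energy difference dE = E1 - E2 = 0.3615 - 0.6062 = -0.2447 eV
Step 2: Convert to Joules: dE_J = -0.2447 * 1.602e-19 = -3.92e-20 J
Step 3: Compute exponent = -dE_J / (kB * T) = -(-3.92e-20) / (1.381e-23 * 467.5) = 6.072
Step 4: P(E1)/P(E2) = exp(6.072) = 433.5

433.5


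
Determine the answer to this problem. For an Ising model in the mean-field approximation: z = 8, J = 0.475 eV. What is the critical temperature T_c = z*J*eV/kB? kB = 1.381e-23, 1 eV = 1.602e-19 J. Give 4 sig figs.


Step 1: z*J = 8*0.475 = 3.8 eV
Step 2: Convert to Joules: 3.8*1.602e-19 = 6.088e-19 J
Step 3: T_c = 6.088e-19 / 1.381e-23 = 4.408e+04 K

4.408e+04


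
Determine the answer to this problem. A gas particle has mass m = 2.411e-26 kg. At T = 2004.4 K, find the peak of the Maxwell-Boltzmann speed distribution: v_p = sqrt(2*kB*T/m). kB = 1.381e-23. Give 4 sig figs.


Step 1: Numerator = 2*kB*T = 2*1.381e-23*2004.4 = 5.536e-20
Step 2: Ratio = 5.536e-20 / 2.411e-26 = 2.296e+06
Step 3: v_p = sqrt(2.296e+06) = 1515 m/s

1515


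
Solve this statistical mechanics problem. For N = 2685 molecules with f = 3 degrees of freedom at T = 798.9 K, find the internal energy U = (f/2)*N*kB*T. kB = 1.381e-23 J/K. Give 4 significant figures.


Step 1: f/2 = 3/2 = 1.5
Step 2: N*kB*T = 2685*1.381e-23*798.9 = 2.962e-17
Step 3: U = 1.5 * 2.962e-17 = 4.443e-17 J

4.443e-17


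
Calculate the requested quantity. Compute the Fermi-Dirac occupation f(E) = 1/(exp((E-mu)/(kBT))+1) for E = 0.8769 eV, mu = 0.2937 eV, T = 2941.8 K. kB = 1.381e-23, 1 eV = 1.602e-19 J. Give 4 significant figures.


Step 1: (E - mu) = 0.8769 - 0.2937 = 0.5832 eV
Step 2: Convert: (E-mu)*eV = 9.343e-20 J
Step 3: x = (E-mu)*eV/(kB*T) = 2.3
Step 4: f = 1/(exp(2.3)+1) = 0.09115

0.09115


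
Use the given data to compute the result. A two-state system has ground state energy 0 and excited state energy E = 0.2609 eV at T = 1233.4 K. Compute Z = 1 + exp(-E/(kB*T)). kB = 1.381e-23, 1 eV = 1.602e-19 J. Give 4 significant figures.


Step 1: Compute beta*E = E*eV/(kB*T) = 0.2609*1.602e-19/(1.381e-23*1233.4) = 2.454
Step 2: exp(-beta*E) = exp(-2.454) = 0.08597
Step 3: Z = 1 + 0.08597 = 1.086

1.086


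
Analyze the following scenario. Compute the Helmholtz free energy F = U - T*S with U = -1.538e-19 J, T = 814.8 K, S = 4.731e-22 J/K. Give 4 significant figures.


Step 1: T*S = 814.8 * 4.731e-22 = 3.855e-19 J
Step 2: F = U - T*S = -1.538e-19 - 3.855e-19
Step 3: F = -5.393e-19 J

-5.393e-19


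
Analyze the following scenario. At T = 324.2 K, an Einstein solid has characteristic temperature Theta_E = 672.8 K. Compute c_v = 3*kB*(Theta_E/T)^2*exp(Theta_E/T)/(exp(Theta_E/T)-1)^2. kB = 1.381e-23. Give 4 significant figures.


Step 1: x = Theta_E/T = 672.8/324.2 = 2.075
Step 2: x^2 = 4.307
Step 3: exp(x) = 7.967
Step 4: c_v = 3*1.381e-23*4.307*7.967/(7.967-1)^2 = 2.929e-23

2.929e-23


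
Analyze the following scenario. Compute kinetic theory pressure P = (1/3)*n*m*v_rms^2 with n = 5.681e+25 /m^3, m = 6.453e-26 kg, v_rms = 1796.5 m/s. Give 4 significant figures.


Step 1: v_rms^2 = 1796.5^2 = 3.227e+06
Step 2: n*m = 5.681e+25*6.453e-26 = 3.666
Step 3: P = (1/3)*3.666*3.227e+06 = 3.944e+06 Pa

3.944e+06


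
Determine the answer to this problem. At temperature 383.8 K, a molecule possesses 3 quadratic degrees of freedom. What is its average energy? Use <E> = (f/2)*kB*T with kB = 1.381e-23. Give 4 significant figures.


Step 1: f/2 = 3/2 = 1.5
Step 2: kB*T = 1.381e-23 * 383.8 = 5.3e-21
Step 3: <E> = 1.5 * 5.3e-21 = 7.95e-21 J

7.95e-21


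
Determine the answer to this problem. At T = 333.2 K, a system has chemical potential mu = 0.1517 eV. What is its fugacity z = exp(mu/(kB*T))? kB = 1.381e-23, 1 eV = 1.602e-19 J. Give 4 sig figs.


Step 1: Convert mu to Joules: 0.1517*1.602e-19 = 2.43e-20 J
Step 2: kB*T = 1.381e-23*333.2 = 4.601e-21 J
Step 3: mu/(kB*T) = 5.281
Step 4: z = exp(5.281) = 196.6

196.6


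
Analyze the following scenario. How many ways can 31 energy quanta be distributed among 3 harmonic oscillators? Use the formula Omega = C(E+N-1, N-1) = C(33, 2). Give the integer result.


Step 1: Use binomial coefficient C(33, 2)
Step 2: Numerator = 33! / 31!
Step 3: Denominator = 2!
Step 4: Omega = 528

528


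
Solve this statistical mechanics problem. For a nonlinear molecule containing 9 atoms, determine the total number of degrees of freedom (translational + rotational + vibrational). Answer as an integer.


Step 1: Translational DOF = 3
Step 2: Rotational DOF (nonlinear) = 3
Step 3: Vibrational DOF = 3*9 - 6 = 21
Step 4: Total = 3 + 3 + 21 = 27

27


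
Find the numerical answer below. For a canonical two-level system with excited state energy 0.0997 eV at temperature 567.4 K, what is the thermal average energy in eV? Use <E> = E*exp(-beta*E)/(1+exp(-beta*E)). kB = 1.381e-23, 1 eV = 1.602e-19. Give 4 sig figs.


Step 1: beta*E = 0.0997*1.602e-19/(1.381e-23*567.4) = 2.038
Step 2: exp(-beta*E) = 0.1302
Step 3: <E> = 0.0997*0.1302/(1+0.1302) = 0.01149 eV

0.01149


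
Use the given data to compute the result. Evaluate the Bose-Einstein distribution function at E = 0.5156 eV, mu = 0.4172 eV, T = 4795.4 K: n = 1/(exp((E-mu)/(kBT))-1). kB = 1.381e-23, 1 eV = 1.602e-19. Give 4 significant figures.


Step 1: (E - mu) = 0.0984 eV
Step 2: x = (E-mu)*eV/(kB*T) = 0.0984*1.602e-19/(1.381e-23*4795.4) = 0.238
Step 3: exp(x) = 1.269
Step 4: n = 1/(exp(x)-1) = 3.721

3.721


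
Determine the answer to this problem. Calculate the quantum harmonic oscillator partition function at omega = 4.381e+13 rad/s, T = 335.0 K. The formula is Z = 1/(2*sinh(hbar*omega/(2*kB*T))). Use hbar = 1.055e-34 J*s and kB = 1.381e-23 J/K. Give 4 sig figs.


Step 1: Compute x = hbar*omega/(kB*T) = 1.055e-34*4.381e+13/(1.381e-23*335.0) = 0.9991
Step 2: x/2 = 0.4995
Step 3: sinh(x/2) = 0.5206
Step 4: Z = 1/(2*0.5206) = 0.9605

0.9605


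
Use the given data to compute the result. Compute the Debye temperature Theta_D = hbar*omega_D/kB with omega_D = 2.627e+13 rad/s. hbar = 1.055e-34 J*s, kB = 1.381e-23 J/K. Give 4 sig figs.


Step 1: hbar*omega_D = 1.055e-34 * 2.627e+13 = 2.771e-21 J
Step 2: Theta_D = 2.771e-21 / 1.381e-23
Step 3: Theta_D = 200.7 K

200.7


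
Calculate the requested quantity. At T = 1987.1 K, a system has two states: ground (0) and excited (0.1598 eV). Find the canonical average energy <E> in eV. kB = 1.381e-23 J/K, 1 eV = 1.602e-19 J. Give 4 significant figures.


Step 1: beta*E = 0.1598*1.602e-19/(1.381e-23*1987.1) = 0.9329
Step 2: exp(-beta*E) = 0.3934
Step 3: <E> = 0.1598*0.3934/(1+0.3934) = 0.04512 eV

0.04512


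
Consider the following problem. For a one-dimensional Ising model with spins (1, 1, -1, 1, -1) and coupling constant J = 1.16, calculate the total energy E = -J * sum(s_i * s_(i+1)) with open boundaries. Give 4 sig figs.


Step 1: Nearest-neighbor products: 1, -1, -1, -1
Step 2: Sum of products = -2
Step 3: E = -1.16 * -2 = 2.32

2.32


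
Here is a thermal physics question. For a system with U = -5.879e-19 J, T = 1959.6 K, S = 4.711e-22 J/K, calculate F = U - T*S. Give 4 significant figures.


Step 1: T*S = 1959.6 * 4.711e-22 = 9.232e-19 J
Step 2: F = U - T*S = -5.879e-19 - 9.232e-19
Step 3: F = -1.511e-18 J

-1.511e-18


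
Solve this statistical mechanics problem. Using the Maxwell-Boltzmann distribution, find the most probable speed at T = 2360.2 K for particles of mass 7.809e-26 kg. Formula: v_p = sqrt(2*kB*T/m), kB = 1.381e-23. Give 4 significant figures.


Step 1: Numerator = 2*kB*T = 2*1.381e-23*2360.2 = 6.519e-20
Step 2: Ratio = 6.519e-20 / 7.809e-26 = 8.348e+05
Step 3: v_p = sqrt(8.348e+05) = 913.7 m/s

913.7


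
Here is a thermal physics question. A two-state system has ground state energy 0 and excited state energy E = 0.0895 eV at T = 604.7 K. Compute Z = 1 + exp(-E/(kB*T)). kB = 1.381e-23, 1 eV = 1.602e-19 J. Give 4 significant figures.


Step 1: Compute beta*E = E*eV/(kB*T) = 0.0895*1.602e-19/(1.381e-23*604.7) = 1.717
Step 2: exp(-beta*E) = exp(-1.717) = 0.1796
Step 3: Z = 1 + 0.1796 = 1.18

1.18


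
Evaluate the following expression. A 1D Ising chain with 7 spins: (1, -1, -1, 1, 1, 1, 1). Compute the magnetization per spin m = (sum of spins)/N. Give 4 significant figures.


Step 1: Count up spins (+1): 5, down spins (-1): 2
Step 2: Total magnetization M = 5 - 2 = 3
Step 3: m = M/N = 3/7 = 0.4286

0.4286


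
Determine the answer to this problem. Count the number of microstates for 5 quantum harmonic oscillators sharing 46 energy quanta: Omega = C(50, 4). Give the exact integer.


Step 1: Use binomial coefficient C(50, 4)
Step 2: Numerator = 50! / 46!
Step 3: Denominator = 4!
Step 4: Omega = 230300

230300


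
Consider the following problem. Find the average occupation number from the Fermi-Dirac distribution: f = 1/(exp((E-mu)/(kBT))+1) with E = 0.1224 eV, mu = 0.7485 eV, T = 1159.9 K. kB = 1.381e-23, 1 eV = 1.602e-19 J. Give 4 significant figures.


Step 1: (E - mu) = 0.1224 - 0.7485 = -0.6261 eV
Step 2: Convert: (E-mu)*eV = -1.003e-19 J
Step 3: x = (E-mu)*eV/(kB*T) = -6.262
Step 4: f = 1/(exp(-6.262)+1) = 0.9981

0.9981


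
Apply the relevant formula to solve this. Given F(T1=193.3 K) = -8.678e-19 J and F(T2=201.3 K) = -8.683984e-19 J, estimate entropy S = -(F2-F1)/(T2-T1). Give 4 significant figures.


Step 1: dF = F2 - F1 = -8.683984e-19 - (-8.678e-19) = -5.984e-22 J
Step 2: dT = T2 - T1 = 201.3 - 193.3 = 8 K
Step 3: S = -dF/dT = -(-5.984e-22)/8 = 7.48e-23 J/K

7.48e-23


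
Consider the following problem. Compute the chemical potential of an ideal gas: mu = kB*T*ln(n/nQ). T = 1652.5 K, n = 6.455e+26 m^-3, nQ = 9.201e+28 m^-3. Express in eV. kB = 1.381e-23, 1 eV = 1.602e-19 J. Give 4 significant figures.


Step 1: n/nQ = 6.455e+26/9.201e+28 = 0.007016
Step 2: ln(n/nQ) = -4.96
Step 3: mu = kB*T*ln(n/nQ) = 2.282e-20*-4.96 = -1.132e-19 J
Step 4: Convert to eV: -1.132e-19/1.602e-19 = -0.7065 eV

-0.7065


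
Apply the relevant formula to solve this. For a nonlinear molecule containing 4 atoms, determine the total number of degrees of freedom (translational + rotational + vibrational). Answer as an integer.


Step 1: Translational DOF = 3
Step 2: Rotational DOF (nonlinear) = 3
Step 3: Vibrational DOF = 3*4 - 6 = 6
Step 4: Total = 3 + 3 + 6 = 12

12


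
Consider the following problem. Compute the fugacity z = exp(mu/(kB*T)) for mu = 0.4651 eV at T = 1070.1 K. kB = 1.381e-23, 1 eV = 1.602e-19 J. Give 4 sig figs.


Step 1: Convert mu to Joules: 0.4651*1.602e-19 = 7.451e-20 J
Step 2: kB*T = 1.381e-23*1070.1 = 1.478e-20 J
Step 3: mu/(kB*T) = 5.042
Step 4: z = exp(5.042) = 154.8

154.8


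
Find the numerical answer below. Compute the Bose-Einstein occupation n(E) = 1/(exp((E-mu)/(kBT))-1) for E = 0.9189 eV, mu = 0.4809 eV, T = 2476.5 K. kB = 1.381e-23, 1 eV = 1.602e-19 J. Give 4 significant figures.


Step 1: (E - mu) = 0.438 eV
Step 2: x = (E-mu)*eV/(kB*T) = 0.438*1.602e-19/(1.381e-23*2476.5) = 2.052
Step 3: exp(x) = 7.781
Step 4: n = 1/(exp(x)-1) = 0.1475

0.1475


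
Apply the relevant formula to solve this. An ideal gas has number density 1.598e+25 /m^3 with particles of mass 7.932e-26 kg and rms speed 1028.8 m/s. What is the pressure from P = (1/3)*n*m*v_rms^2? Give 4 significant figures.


Step 1: v_rms^2 = 1028.8^2 = 1.058e+06
Step 2: n*m = 1.598e+25*7.932e-26 = 1.268
Step 3: P = (1/3)*1.268*1.058e+06 = 4.472e+05 Pa

4.472e+05


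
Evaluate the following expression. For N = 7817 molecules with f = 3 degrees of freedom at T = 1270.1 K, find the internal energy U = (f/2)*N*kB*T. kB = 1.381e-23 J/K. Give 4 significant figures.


Step 1: f/2 = 3/2 = 1.5
Step 2: N*kB*T = 7817*1.381e-23*1270.1 = 1.371e-16
Step 3: U = 1.5 * 1.371e-16 = 2.057e-16 J

2.057e-16


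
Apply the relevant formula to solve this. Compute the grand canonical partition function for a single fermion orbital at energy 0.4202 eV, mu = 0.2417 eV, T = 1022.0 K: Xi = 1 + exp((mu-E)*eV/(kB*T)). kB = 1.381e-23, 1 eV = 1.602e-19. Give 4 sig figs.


Step 1: (mu - E) = 0.2417 - 0.4202 = -0.1785 eV
Step 2: x = (mu-E)*eV/(kB*T) = -0.1785*1.602e-19/(1.381e-23*1022.0) = -2.026
Step 3: exp(x) = 0.1319
Step 4: Xi = 1 + 0.1319 = 1.132

1.132


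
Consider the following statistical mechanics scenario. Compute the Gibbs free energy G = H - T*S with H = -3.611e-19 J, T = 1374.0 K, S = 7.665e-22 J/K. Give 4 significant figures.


Step 1: T*S = 1374.0 * 7.665e-22 = 1.053e-18 J
Step 2: G = H - T*S = -3.611e-19 - 1.053e-18
Step 3: G = -1.414e-18 J

-1.414e-18


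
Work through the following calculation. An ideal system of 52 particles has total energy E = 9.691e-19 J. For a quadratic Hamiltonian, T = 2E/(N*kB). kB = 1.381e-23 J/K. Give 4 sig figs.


Step 1: Numerator = 2*E = 2*9.691e-19 = 1.938e-18 J
Step 2: Denominator = N*kB = 52*1.381e-23 = 7.181e-22
Step 3: T = 1.938e-18 / 7.181e-22 = 2699 K

2699


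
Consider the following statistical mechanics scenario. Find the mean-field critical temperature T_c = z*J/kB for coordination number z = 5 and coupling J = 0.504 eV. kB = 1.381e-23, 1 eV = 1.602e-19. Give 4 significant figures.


Step 1: z*J = 5*0.504 = 2.52 eV
Step 2: Convert to Joules: 2.52*1.602e-19 = 4.037e-19 J
Step 3: T_c = 4.037e-19 / 1.381e-23 = 2.923e+04 K

2.923e+04


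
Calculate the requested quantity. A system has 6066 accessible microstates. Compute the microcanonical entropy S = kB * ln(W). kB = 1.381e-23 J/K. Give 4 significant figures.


Step 1: ln(W) = ln(6066) = 8.71
Step 2: S = kB * ln(W) = 1.381e-23 * 8.71
Step 3: S = 1.203e-22 J/K

1.203e-22


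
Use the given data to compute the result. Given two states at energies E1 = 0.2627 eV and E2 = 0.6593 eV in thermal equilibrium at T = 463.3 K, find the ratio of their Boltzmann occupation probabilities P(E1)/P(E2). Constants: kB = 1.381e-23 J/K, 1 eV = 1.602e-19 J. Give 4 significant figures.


Step 1: Compute energy difference dE = E1 - E2 = 0.2627 - 0.6593 = -0.3966 eV
Step 2: Convert to Joules: dE_J = -0.3966 * 1.602e-19 = -6.354e-20 J
Step 3: Compute exponent = -dE_J / (kB * T) = -(-6.354e-20) / (1.381e-23 * 463.3) = 9.93
Step 4: P(E1)/P(E2) = exp(9.93) = 2.054e+04

2.054e+04


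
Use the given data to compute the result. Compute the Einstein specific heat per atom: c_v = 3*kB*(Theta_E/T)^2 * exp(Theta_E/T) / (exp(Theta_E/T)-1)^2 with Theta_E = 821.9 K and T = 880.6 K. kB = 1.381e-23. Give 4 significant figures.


Step 1: x = Theta_E/T = 821.9/880.6 = 0.9333
Step 2: x^2 = 0.8711
Step 3: exp(x) = 2.543
Step 4: c_v = 3*1.381e-23*0.8711*2.543/(2.543-1)^2 = 3.855e-23

3.855e-23


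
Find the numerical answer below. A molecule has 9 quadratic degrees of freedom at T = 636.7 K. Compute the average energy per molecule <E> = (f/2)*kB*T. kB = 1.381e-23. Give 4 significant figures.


Step 1: f/2 = 9/2 = 4.5
Step 2: kB*T = 1.381e-23 * 636.7 = 8.793e-21
Step 3: <E> = 4.5 * 8.793e-21 = 3.957e-20 J

3.957e-20


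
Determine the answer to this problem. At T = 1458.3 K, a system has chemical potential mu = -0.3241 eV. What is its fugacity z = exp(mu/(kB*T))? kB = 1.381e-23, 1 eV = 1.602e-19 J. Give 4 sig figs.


Step 1: Convert mu to Joules: -0.3241*1.602e-19 = -5.192e-20 J
Step 2: kB*T = 1.381e-23*1458.3 = 2.014e-20 J
Step 3: mu/(kB*T) = -2.578
Step 4: z = exp(-2.578) = 0.07592

0.07592


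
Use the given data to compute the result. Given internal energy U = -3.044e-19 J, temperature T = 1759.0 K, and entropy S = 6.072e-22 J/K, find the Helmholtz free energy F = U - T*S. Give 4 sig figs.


Step 1: T*S = 1759.0 * 6.072e-22 = 1.068e-18 J
Step 2: F = U - T*S = -3.044e-19 - 1.068e-18
Step 3: F = -1.372e-18 J

-1.372e-18


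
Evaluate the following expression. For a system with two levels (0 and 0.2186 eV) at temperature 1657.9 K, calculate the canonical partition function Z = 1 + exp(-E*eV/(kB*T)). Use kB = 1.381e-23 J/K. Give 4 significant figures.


Step 1: Compute beta*E = E*eV/(kB*T) = 0.2186*1.602e-19/(1.381e-23*1657.9) = 1.53
Step 2: exp(-beta*E) = exp(-1.53) = 0.2166
Step 3: Z = 1 + 0.2166 = 1.217

1.217


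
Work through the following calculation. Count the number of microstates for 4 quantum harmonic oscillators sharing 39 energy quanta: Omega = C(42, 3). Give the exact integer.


Step 1: Use binomial coefficient C(42, 3)
Step 2: Numerator = 42! / 39!
Step 3: Denominator = 3!
Step 4: Omega = 11480

11480


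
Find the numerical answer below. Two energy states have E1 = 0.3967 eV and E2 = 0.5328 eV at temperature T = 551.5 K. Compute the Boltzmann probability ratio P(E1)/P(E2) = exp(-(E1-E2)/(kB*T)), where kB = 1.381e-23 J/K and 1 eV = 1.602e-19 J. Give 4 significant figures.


Step 1: Compute energy difference dE = E1 - E2 = 0.3967 - 0.5328 = -0.1361 eV
Step 2: Convert to Joules: dE_J = -0.1361 * 1.602e-19 = -2.18e-20 J
Step 3: Compute exponent = -dE_J / (kB * T) = -(-2.18e-20) / (1.381e-23 * 551.5) = 2.863
Step 4: P(E1)/P(E2) = exp(2.863) = 17.51

17.51


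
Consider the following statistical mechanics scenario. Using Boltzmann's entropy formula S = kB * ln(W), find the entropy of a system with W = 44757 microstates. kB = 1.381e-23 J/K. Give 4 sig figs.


Step 1: ln(W) = ln(44757) = 10.71
Step 2: S = kB * ln(W) = 1.381e-23 * 10.71
Step 3: S = 1.479e-22 J/K

1.479e-22


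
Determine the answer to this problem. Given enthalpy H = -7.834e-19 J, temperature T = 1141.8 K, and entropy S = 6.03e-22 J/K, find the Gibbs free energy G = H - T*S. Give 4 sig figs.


Step 1: T*S = 1141.8 * 6.03e-22 = 6.885e-19 J
Step 2: G = H - T*S = -7.834e-19 - 6.885e-19
Step 3: G = -1.472e-18 J

-1.472e-18


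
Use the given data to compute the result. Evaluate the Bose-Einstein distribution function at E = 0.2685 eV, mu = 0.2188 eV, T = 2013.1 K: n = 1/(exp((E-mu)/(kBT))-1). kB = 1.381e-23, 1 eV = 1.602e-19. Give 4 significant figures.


Step 1: (E - mu) = 0.0497 eV
Step 2: x = (E-mu)*eV/(kB*T) = 0.0497*1.602e-19/(1.381e-23*2013.1) = 0.2864
Step 3: exp(x) = 1.332
Step 4: n = 1/(exp(x)-1) = 3.016

3.016


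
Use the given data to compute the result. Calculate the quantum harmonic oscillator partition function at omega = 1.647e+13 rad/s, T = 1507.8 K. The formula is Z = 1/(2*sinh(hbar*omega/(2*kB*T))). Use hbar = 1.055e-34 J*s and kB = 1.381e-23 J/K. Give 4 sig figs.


Step 1: Compute x = hbar*omega/(kB*T) = 1.055e-34*1.647e+13/(1.381e-23*1507.8) = 0.08345
Step 2: x/2 = 0.04172
Step 3: sinh(x/2) = 0.04174
Step 4: Z = 1/(2*0.04174) = 11.98

11.98


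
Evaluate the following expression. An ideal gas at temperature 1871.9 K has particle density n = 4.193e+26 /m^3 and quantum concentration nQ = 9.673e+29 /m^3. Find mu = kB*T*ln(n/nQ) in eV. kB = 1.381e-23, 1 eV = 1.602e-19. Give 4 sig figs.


Step 1: n/nQ = 4.193e+26/9.673e+29 = 0.0004335
Step 2: ln(n/nQ) = -7.744
Step 3: mu = kB*T*ln(n/nQ) = 2.585e-20*-7.744 = -2.002e-19 J
Step 4: Convert to eV: -2.002e-19/1.602e-19 = -1.25 eV

-1.25


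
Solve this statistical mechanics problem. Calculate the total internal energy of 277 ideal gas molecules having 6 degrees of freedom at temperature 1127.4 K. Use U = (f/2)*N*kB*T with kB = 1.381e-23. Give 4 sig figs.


Step 1: f/2 = 6/2 = 3.0
Step 2: N*kB*T = 277*1.381e-23*1127.4 = 4.313e-18
Step 3: U = 3.0 * 4.313e-18 = 1.294e-17 J

1.294e-17


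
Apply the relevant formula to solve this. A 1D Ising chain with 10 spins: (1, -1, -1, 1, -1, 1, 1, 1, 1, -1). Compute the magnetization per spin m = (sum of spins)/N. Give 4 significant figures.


Step 1: Count up spins (+1): 6, down spins (-1): 4
Step 2: Total magnetization M = 6 - 4 = 2
Step 3: m = M/N = 2/10 = 0.2

0.2


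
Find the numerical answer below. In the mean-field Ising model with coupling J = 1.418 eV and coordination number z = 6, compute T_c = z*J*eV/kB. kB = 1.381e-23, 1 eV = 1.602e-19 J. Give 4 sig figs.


Step 1: z*J = 6*1.418 = 8.508 eV
Step 2: Convert to Joules: 8.508*1.602e-19 = 1.363e-18 J
Step 3: T_c = 1.363e-18 / 1.381e-23 = 9.87e+04 K

9.87e+04


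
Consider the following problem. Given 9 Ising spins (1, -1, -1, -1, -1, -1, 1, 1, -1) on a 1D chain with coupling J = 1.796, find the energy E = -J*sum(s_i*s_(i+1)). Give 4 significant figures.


Step 1: Nearest-neighbor products: -1, 1, 1, 1, 1, -1, 1, -1
Step 2: Sum of products = 2
Step 3: E = -1.796 * 2 = -3.592

-3.592


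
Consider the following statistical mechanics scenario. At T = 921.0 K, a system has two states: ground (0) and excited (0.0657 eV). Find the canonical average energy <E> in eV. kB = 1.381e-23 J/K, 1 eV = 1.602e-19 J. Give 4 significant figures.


Step 1: beta*E = 0.0657*1.602e-19/(1.381e-23*921.0) = 0.8275
Step 2: exp(-beta*E) = 0.4371
Step 3: <E> = 0.0657*0.4371/(1+0.4371) = 0.01998 eV

0.01998


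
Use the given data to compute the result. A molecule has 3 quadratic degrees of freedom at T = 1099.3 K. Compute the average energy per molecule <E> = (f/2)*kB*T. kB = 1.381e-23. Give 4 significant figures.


Step 1: f/2 = 3/2 = 1.5
Step 2: kB*T = 1.381e-23 * 1099.3 = 1.518e-20
Step 3: <E> = 1.5 * 1.518e-20 = 2.277e-20 J

2.277e-20


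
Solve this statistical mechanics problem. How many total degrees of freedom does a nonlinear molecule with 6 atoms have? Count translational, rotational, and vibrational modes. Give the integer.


Step 1: Translational DOF = 3
Step 2: Rotational DOF (nonlinear) = 3
Step 3: Vibrational DOF = 3*6 - 6 = 12
Step 4: Total = 3 + 3 + 12 = 18

18


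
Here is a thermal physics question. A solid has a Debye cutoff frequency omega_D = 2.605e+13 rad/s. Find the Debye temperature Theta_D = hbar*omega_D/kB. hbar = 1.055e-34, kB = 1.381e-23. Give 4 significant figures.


Step 1: hbar*omega_D = 1.055e-34 * 2.605e+13 = 2.748e-21 J
Step 2: Theta_D = 2.748e-21 / 1.381e-23
Step 3: Theta_D = 199 K

199


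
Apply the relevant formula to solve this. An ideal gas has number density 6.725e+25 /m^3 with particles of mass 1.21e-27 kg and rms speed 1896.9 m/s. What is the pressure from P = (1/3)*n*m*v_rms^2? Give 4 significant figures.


Step 1: v_rms^2 = 1896.9^2 = 3.598e+06
Step 2: n*m = 6.725e+25*1.21e-27 = 0.08137
Step 3: P = (1/3)*0.08137*3.598e+06 = 9.76e+04 Pa

9.76e+04


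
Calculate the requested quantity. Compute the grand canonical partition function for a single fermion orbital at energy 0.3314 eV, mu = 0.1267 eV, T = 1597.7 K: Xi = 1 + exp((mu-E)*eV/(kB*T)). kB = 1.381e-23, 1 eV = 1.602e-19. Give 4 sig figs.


Step 1: (mu - E) = 0.1267 - 0.3314 = -0.2047 eV
Step 2: x = (mu-E)*eV/(kB*T) = -0.2047*1.602e-19/(1.381e-23*1597.7) = -1.486
Step 3: exp(x) = 0.2262
Step 4: Xi = 1 + 0.2262 = 1.226

1.226


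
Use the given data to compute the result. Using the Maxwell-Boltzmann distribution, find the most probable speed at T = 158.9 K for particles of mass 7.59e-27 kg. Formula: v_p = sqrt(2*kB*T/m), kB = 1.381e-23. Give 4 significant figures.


Step 1: Numerator = 2*kB*T = 2*1.381e-23*158.9 = 4.389e-21
Step 2: Ratio = 4.389e-21 / 7.59e-27 = 5.782e+05
Step 3: v_p = sqrt(5.782e+05) = 760.4 m/s

760.4


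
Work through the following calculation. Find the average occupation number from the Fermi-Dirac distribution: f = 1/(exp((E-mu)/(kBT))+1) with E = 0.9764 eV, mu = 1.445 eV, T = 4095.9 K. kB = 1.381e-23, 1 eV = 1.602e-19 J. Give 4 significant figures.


Step 1: (E - mu) = 0.9764 - 1.445 = -0.4686 eV
Step 2: Convert: (E-mu)*eV = -7.507e-20 J
Step 3: x = (E-mu)*eV/(kB*T) = -1.327
Step 4: f = 1/(exp(-1.327)+1) = 0.7904

0.7904


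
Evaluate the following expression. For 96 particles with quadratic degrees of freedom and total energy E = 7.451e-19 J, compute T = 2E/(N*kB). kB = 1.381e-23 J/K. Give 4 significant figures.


Step 1: Numerator = 2*E = 2*7.451e-19 = 1.49e-18 J
Step 2: Denominator = N*kB = 96*1.381e-23 = 1.326e-21
Step 3: T = 1.49e-18 / 1.326e-21 = 1124 K

1124


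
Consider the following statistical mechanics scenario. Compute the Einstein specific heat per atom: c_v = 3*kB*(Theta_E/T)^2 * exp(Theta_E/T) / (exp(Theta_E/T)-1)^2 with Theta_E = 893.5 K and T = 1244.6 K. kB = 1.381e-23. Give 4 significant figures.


Step 1: x = Theta_E/T = 893.5/1244.6 = 0.7179
Step 2: x^2 = 0.5154
Step 3: exp(x) = 2.05
Step 4: c_v = 3*1.381e-23*0.5154*2.05/(2.05-1)^2 = 3.97e-23

3.97e-23


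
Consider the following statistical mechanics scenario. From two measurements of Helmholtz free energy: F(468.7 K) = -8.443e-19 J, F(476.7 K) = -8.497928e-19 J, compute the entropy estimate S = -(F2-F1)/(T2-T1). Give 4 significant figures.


Step 1: dF = F2 - F1 = -8.497928e-19 - (-8.443e-19) = -5.4928e-21 J
Step 2: dT = T2 - T1 = 476.7 - 468.7 = 8 K
Step 3: S = -dF/dT = -(-5.4928e-21)/8 = 6.866e-22 J/K

6.866e-22


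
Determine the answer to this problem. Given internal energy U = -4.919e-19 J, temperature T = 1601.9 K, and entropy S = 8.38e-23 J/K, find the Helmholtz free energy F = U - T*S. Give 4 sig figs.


Step 1: T*S = 1601.9 * 8.38e-23 = 1.342e-19 J
Step 2: F = U - T*S = -4.919e-19 - 1.342e-19
Step 3: F = -6.261e-19 J

-6.261e-19


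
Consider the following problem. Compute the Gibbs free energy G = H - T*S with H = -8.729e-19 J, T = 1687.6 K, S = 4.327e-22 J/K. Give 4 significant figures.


Step 1: T*S = 1687.6 * 4.327e-22 = 7.302e-19 J
Step 2: G = H - T*S = -8.729e-19 - 7.302e-19
Step 3: G = -1.603e-18 J

-1.603e-18


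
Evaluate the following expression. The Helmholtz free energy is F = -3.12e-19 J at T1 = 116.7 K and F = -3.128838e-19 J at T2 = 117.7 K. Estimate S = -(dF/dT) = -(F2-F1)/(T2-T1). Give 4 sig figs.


Step 1: dF = F2 - F1 = -3.128838e-19 - (-3.12e-19) = -8.838e-22 J
Step 2: dT = T2 - T1 = 117.7 - 116.7 = 1 K
Step 3: S = -dF/dT = -(-8.838e-22)/1 = 8.838e-22 J/K

8.838e-22


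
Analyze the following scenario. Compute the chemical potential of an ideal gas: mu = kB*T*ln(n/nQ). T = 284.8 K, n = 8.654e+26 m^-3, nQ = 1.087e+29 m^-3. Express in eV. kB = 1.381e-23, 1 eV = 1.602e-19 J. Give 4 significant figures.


Step 1: n/nQ = 8.654e+26/1.087e+29 = 0.007961
Step 2: ln(n/nQ) = -4.833
Step 3: mu = kB*T*ln(n/nQ) = 3.933e-21*-4.833 = -1.901e-20 J
Step 4: Convert to eV: -1.901e-20/1.602e-19 = -0.1187 eV

-0.1187


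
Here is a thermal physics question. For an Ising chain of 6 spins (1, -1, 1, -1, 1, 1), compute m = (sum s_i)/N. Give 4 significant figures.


Step 1: Count up spins (+1): 4, down spins (-1): 2
Step 2: Total magnetization M = 4 - 2 = 2
Step 3: m = M/N = 2/6 = 0.3333

0.3333


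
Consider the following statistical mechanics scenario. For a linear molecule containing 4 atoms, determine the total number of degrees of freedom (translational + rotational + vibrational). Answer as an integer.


Step 1: Translational DOF = 3
Step 2: Rotational DOF (linear) = 2
Step 3: Vibrational DOF = 3*4 - 5 = 7
Step 4: Total = 3 + 2 + 7 = 12

12


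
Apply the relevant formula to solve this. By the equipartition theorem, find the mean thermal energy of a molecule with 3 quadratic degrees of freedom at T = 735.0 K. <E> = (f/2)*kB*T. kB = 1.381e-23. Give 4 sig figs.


Step 1: f/2 = 3/2 = 1.5
Step 2: kB*T = 1.381e-23 * 735.0 = 1.015e-20
Step 3: <E> = 1.5 * 1.015e-20 = 1.523e-20 J

1.523e-20


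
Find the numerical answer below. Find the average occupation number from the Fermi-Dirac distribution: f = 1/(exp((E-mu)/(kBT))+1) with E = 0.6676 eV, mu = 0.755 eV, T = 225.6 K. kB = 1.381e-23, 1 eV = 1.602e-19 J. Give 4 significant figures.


Step 1: (E - mu) = 0.6676 - 0.755 = -0.0874 eV
Step 2: Convert: (E-mu)*eV = -1.4e-20 J
Step 3: x = (E-mu)*eV/(kB*T) = -4.494
Step 4: f = 1/(exp(-4.494)+1) = 0.9889

0.9889


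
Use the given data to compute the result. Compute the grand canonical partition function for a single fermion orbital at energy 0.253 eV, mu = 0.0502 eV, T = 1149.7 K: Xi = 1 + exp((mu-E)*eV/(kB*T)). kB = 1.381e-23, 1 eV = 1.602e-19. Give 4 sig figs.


Step 1: (mu - E) = 0.0502 - 0.253 = -0.2028 eV
Step 2: x = (mu-E)*eV/(kB*T) = -0.2028*1.602e-19/(1.381e-23*1149.7) = -2.046
Step 3: exp(x) = 0.1292
Step 4: Xi = 1 + 0.1292 = 1.129

1.129


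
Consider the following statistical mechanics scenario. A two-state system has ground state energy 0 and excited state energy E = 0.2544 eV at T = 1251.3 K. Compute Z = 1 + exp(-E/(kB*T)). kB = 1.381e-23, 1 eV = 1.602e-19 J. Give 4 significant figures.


Step 1: Compute beta*E = E*eV/(kB*T) = 0.2544*1.602e-19/(1.381e-23*1251.3) = 2.358
Step 2: exp(-beta*E) = exp(-2.358) = 0.09457
Step 3: Z = 1 + 0.09457 = 1.095

1.095


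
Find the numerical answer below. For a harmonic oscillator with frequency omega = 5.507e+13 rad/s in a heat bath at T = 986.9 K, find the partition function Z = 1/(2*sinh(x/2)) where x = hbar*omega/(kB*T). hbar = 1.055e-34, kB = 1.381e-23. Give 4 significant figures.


Step 1: Compute x = hbar*omega/(kB*T) = 1.055e-34*5.507e+13/(1.381e-23*986.9) = 0.4263
Step 2: x/2 = 0.2131
Step 3: sinh(x/2) = 0.2148
Step 4: Z = 1/(2*0.2148) = 2.328

2.328


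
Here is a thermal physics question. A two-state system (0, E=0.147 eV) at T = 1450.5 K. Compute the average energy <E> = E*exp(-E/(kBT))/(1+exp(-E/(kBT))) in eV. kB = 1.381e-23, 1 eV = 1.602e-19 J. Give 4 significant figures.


Step 1: beta*E = 0.147*1.602e-19/(1.381e-23*1450.5) = 1.176
Step 2: exp(-beta*E) = 0.3086
Step 3: <E> = 0.147*0.3086/(1+0.3086) = 0.03467 eV

0.03467


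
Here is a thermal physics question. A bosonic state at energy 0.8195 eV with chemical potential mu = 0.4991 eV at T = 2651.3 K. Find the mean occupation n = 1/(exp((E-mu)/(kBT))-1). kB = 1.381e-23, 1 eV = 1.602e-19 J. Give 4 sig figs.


Step 1: (E - mu) = 0.3204 eV
Step 2: x = (E-mu)*eV/(kB*T) = 0.3204*1.602e-19/(1.381e-23*2651.3) = 1.402
Step 3: exp(x) = 4.063
Step 4: n = 1/(exp(x)-1) = 0.3265

0.3265


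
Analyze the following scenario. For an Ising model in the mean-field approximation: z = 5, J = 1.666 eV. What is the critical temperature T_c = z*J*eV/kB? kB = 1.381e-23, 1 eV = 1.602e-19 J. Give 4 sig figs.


Step 1: z*J = 5*1.666 = 8.33 eV
Step 2: Convert to Joules: 8.33*1.602e-19 = 1.334e-18 J
Step 3: T_c = 1.334e-18 / 1.381e-23 = 9.663e+04 K

9.663e+04


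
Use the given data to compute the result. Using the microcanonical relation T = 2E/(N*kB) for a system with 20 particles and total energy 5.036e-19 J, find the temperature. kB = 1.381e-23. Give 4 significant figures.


Step 1: Numerator = 2*E = 2*5.036e-19 = 1.007e-18 J
Step 2: Denominator = N*kB = 20*1.381e-23 = 2.762e-22
Step 3: T = 1.007e-18 / 2.762e-22 = 3647 K

3647


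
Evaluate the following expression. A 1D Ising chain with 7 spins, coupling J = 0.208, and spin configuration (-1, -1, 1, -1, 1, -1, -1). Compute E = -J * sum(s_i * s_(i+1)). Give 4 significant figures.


Step 1: Nearest-neighbor products: 1, -1, -1, -1, -1, 1
Step 2: Sum of products = -2
Step 3: E = -0.208 * -2 = 0.416

0.416


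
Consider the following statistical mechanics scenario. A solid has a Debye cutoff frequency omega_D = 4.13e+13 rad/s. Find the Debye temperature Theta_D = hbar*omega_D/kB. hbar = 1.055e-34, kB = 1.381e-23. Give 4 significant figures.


Step 1: hbar*omega_D = 1.055e-34 * 4.13e+13 = 4.357e-21 J
Step 2: Theta_D = 4.357e-21 / 1.381e-23
Step 3: Theta_D = 315.5 K

315.5


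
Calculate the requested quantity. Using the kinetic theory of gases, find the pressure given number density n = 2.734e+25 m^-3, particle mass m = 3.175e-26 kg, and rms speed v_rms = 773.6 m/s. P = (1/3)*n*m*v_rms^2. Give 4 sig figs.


Step 1: v_rms^2 = 773.6^2 = 5.985e+05
Step 2: n*m = 2.734e+25*3.175e-26 = 0.868
Step 3: P = (1/3)*0.868*5.985e+05 = 1.732e+05 Pa

1.732e+05


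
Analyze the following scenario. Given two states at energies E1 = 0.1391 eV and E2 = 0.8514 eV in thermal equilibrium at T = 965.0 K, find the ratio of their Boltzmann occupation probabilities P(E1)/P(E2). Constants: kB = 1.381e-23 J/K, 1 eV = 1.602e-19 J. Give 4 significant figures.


Step 1: Compute energy difference dE = E1 - E2 = 0.1391 - 0.8514 = -0.7123 eV
Step 2: Convert to Joules: dE_J = -0.7123 * 1.602e-19 = -1.141e-19 J
Step 3: Compute exponent = -dE_J / (kB * T) = -(-1.141e-19) / (1.381e-23 * 965.0) = 8.563
Step 4: P(E1)/P(E2) = exp(8.563) = 5232

5232


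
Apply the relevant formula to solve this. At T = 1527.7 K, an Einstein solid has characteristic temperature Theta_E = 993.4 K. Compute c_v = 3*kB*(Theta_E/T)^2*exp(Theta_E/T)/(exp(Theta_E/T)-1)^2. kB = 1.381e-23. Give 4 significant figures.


Step 1: x = Theta_E/T = 993.4/1527.7 = 0.6503
Step 2: x^2 = 0.4228
Step 3: exp(x) = 1.916
Step 4: c_v = 3*1.381e-23*0.4228*1.916/(1.916-1)^2 = 4e-23

4e-23


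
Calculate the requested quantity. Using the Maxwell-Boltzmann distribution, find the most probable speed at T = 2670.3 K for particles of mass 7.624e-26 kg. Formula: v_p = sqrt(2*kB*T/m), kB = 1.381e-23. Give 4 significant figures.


Step 1: Numerator = 2*kB*T = 2*1.381e-23*2670.3 = 7.375e-20
Step 2: Ratio = 7.375e-20 / 7.624e-26 = 9.674e+05
Step 3: v_p = sqrt(9.674e+05) = 983.6 m/s

983.6


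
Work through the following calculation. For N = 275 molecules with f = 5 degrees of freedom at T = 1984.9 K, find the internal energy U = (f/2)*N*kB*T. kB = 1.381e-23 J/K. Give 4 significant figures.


Step 1: f/2 = 5/2 = 2.5
Step 2: N*kB*T = 275*1.381e-23*1984.9 = 7.538e-18
Step 3: U = 2.5 * 7.538e-18 = 1.885e-17 J

1.885e-17


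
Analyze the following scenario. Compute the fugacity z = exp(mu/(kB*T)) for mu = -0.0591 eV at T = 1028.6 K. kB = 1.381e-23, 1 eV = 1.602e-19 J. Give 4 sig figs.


Step 1: Convert mu to Joules: -0.0591*1.602e-19 = -9.468e-21 J
Step 2: kB*T = 1.381e-23*1028.6 = 1.42e-20 J
Step 3: mu/(kB*T) = -0.6665
Step 4: z = exp(-0.6665) = 0.5135

0.5135


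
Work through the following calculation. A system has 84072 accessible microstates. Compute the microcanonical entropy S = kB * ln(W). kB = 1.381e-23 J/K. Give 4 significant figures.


Step 1: ln(W) = ln(84072) = 11.34
Step 2: S = kB * ln(W) = 1.381e-23 * 11.34
Step 3: S = 1.566e-22 J/K

1.566e-22


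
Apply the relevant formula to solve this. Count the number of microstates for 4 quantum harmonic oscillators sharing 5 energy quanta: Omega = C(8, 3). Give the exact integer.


Step 1: Use binomial coefficient C(8, 3)
Step 2: Numerator = 8! / 5!
Step 3: Denominator = 3!
Step 4: Omega = 56

56


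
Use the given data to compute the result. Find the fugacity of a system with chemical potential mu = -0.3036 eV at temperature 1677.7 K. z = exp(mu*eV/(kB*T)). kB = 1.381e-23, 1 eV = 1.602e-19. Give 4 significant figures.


Step 1: Convert mu to Joules: -0.3036*1.602e-19 = -4.864e-20 J
Step 2: kB*T = 1.381e-23*1677.7 = 2.317e-20 J
Step 3: mu/(kB*T) = -2.099
Step 4: z = exp(-2.099) = 0.1226

0.1226


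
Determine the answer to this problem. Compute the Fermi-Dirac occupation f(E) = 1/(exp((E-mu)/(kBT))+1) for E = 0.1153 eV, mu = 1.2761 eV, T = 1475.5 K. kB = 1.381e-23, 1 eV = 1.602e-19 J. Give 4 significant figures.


Step 1: (E - mu) = 0.1153 - 1.2761 = -1.161 eV
Step 2: Convert: (E-mu)*eV = -1.86e-19 J
Step 3: x = (E-mu)*eV/(kB*T) = -9.126
Step 4: f = 1/(exp(-9.126)+1) = 0.9999

0.9999


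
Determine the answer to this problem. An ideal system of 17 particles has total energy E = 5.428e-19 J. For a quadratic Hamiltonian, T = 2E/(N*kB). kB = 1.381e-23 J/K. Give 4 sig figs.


Step 1: Numerator = 2*E = 2*5.428e-19 = 1.086e-18 J
Step 2: Denominator = N*kB = 17*1.381e-23 = 2.348e-22
Step 3: T = 1.086e-18 / 2.348e-22 = 4624 K

4624


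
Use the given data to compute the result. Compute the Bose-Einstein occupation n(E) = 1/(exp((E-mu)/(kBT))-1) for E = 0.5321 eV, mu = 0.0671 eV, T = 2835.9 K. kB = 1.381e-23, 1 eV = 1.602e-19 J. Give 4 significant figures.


Step 1: (E - mu) = 0.465 eV
Step 2: x = (E-mu)*eV/(kB*T) = 0.465*1.602e-19/(1.381e-23*2835.9) = 1.902
Step 3: exp(x) = 6.7
Step 4: n = 1/(exp(x)-1) = 0.1754

0.1754


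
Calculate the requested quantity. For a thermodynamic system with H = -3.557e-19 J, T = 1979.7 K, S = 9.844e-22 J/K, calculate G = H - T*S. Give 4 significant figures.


Step 1: T*S = 1979.7 * 9.844e-22 = 1.949e-18 J
Step 2: G = H - T*S = -3.557e-19 - 1.949e-18
Step 3: G = -2.305e-18 J

-2.305e-18


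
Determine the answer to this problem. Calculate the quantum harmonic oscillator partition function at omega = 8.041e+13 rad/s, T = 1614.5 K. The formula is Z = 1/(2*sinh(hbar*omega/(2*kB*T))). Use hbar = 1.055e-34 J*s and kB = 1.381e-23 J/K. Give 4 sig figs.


Step 1: Compute x = hbar*omega/(kB*T) = 1.055e-34*8.041e+13/(1.381e-23*1614.5) = 0.3805
Step 2: x/2 = 0.1902
Step 3: sinh(x/2) = 0.1914
Step 4: Z = 1/(2*0.1914) = 2.612

2.612


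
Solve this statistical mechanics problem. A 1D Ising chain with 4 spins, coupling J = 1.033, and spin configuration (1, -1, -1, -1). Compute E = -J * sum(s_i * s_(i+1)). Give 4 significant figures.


Step 1: Nearest-neighbor products: -1, 1, 1
Step 2: Sum of products = 1
Step 3: E = -1.033 * 1 = -1.033

-1.033


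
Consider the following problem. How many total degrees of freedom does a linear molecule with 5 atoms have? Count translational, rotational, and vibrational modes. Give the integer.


Step 1: Translational DOF = 3
Step 2: Rotational DOF (linear) = 2
Step 3: Vibrational DOF = 3*5 - 5 = 10
Step 4: Total = 3 + 2 + 10 = 15

15


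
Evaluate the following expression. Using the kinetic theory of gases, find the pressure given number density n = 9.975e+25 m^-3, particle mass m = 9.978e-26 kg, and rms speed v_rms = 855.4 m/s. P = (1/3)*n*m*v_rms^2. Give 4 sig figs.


Step 1: v_rms^2 = 855.4^2 = 7.317e+05
Step 2: n*m = 9.975e+25*9.978e-26 = 9.953
Step 3: P = (1/3)*9.953*7.317e+05 = 2.428e+06 Pa

2.428e+06


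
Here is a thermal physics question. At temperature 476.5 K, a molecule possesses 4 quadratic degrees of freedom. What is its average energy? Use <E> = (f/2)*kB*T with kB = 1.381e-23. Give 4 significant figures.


Step 1: f/2 = 4/2 = 2
Step 2: kB*T = 1.381e-23 * 476.5 = 6.58e-21
Step 3: <E> = 2 * 6.58e-21 = 1.316e-20 J

1.316e-20


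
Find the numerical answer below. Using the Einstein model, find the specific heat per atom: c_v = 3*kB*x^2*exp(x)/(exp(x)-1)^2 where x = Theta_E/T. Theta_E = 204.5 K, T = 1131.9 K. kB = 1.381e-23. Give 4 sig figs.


Step 1: x = Theta_E/T = 204.5/1131.9 = 0.1807
Step 2: x^2 = 0.03264
Step 3: exp(x) = 1.198
Step 4: c_v = 3*1.381e-23*0.03264*1.198/(1.198-1)^2 = 4.132e-23

4.132e-23


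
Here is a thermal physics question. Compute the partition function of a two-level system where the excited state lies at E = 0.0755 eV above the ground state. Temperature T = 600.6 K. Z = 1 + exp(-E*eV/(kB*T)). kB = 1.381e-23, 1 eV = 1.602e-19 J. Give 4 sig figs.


Step 1: Compute beta*E = E*eV/(kB*T) = 0.0755*1.602e-19/(1.381e-23*600.6) = 1.458
Step 2: exp(-beta*E) = exp(-1.458) = 0.2326
Step 3: Z = 1 + 0.2326 = 1.233

1.233


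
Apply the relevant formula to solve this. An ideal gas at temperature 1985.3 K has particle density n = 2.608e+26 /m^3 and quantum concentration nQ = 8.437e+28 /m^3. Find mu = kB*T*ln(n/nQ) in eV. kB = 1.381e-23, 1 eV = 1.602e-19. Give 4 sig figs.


Step 1: n/nQ = 2.608e+26/8.437e+28 = 0.003091
Step 2: ln(n/nQ) = -5.779
Step 3: mu = kB*T*ln(n/nQ) = 2.742e-20*-5.779 = -1.584e-19 J
Step 4: Convert to eV: -1.584e-19/1.602e-19 = -0.9891 eV

-0.9891
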